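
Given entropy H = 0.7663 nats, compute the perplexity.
2.1518

Perplexity is e^H (or exp(H) for natural log).

H = 0.7663 nats
Perplexity = e^0.7663 = 2.1518

Interpretation: The model's uncertainty is equivalent to choosing uniformly among 2.2 options.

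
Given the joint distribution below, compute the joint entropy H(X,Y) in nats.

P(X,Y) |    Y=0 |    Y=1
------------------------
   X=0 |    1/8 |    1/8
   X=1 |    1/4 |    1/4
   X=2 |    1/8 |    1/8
1.7329 nats

Joint entropy is H(X,Y) = -Σ_{x,y} p(x,y) log p(x,y).

Summing over all non-zero entries:
H(X,Y) = -[1/8·log_e(1/8) + 1/8·log_e(1/8) + 1/4·log_e(1/4) + 1/4·log_e(1/4) + 1/8·log_e(1/8) + 1/8·log_e(1/8)]
H(X,Y) = 1.7329 nats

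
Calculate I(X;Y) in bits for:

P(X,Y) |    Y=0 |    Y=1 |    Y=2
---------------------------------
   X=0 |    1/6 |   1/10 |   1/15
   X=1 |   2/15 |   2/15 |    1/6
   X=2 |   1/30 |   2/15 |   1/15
0.0801 bits

Mutual information: I(X;Y) = H(X) + H(Y) - H(X,Y)

Marginals:
P(X) = (1/3, 13/30, 7/30), H(X) = 1.5410 bits
P(Y) = (1/3, 11/30, 3/10), H(Y) = 1.5801 bits

Joint entropy: H(X,Y) = 3.0411 bits

I(X;Y) = 1.5410 + 1.5801 - 3.0411 = 0.0801 bits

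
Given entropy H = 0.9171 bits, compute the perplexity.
1.8883

Perplexity is 2^H (or exp(H) for natural log).

H = 0.9171 bits
Perplexity = 2^0.9171 = 1.8883

Interpretation: The model's uncertainty is equivalent to choosing uniformly among 1.9 options.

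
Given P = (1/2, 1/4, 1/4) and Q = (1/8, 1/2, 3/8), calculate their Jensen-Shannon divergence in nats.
0.0878 nats

Jensen-Shannon divergence is:
JSD(P||Q) = 0.5 × D_KL(P||M) + 0.5 × D_KL(Q||M)
where M = 0.5 × (P + Q) is the mixture distribution.

M = 0.5 × (1/2, 1/4, 1/4) + 0.5 × (1/8, 1/2, 3/8) = (5/16, 3/8, 5/16)

D_KL(P||M) = 0.0778 nats
D_KL(Q||M) = 0.0977 nats

JSD(P||Q) = 0.5 × 0.0778 + 0.5 × 0.0977 = 0.0878 nats

Unlike KL divergence, JSD is symmetric and bounded: 0 ≤ JSD ≤ log(2).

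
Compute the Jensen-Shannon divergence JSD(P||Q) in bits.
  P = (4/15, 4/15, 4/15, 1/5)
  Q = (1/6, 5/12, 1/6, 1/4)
0.0308 bits

Jensen-Shannon divergence is:
JSD(P||Q) = 0.5 × D_KL(P||M) + 0.5 × D_KL(Q||M)
where M = 0.5 × (P + Q) is the mixture distribution.

M = 0.5 × (4/15, 4/15, 4/15, 1/5) + 0.5 × (1/6, 5/12, 1/6, 1/4) = (0.216667, 0.341667, 0.216667, 9/40)

D_KL(P||M) = 0.0304 bits
D_KL(Q||M) = 0.0311 bits

JSD(P||Q) = 0.5 × 0.0304 + 0.5 × 0.0311 = 0.0308 bits

Unlike KL divergence, JSD is symmetric and bounded: 0 ≤ JSD ≤ log(2).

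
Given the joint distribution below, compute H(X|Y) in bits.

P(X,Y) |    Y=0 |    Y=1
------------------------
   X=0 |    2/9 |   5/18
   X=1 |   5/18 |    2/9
0.9911 bits

Using the chain rule: H(X|Y) = H(X,Y) - H(Y)

First, compute H(X,Y) = 1.9911 bits

Marginal P(Y) = (1/2, 1/2)
H(Y) = 1.0000 bits

H(X|Y) = H(X,Y) - H(Y) = 1.9911 - 1.0000 = 0.9911 bits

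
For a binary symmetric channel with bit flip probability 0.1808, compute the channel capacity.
0.3182 bits

For a binary symmetric channel (BSC) with error probability p:
Capacity C = 1 - H(p) bits per symbol

where H(p) = -p log₂(p) - (1-p) log₂(1-p) is the binary entropy function.

H(0.1808) = 0.6818 bits
C = 1 - 0.6818 = 0.3182 bits per symbol

This means we can reliably transmit up to 0.3182 bits of information per channel use.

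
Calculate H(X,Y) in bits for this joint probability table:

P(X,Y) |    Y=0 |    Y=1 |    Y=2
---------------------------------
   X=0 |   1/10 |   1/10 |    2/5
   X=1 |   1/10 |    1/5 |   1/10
2.3219 bits

Joint entropy is H(X,Y) = -Σ_{x,y} p(x,y) log p(x,y).

Summing over all non-zero entries:
H(X,Y) = -[1/10·log_2(1/10) + 1/10·log_2(1/10) + 2/5·log_2(2/5) + 1/10·log_2(1/10) + 1/5·log_2(1/5) + 1/10·log_2(1/10)]
H(X,Y) = 2.3219 bits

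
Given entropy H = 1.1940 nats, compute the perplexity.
3.3003

Perplexity is e^H (or exp(H) for natural log).

H = 1.1940 nats
Perplexity = e^1.1940 = 3.3003

Interpretation: The model's uncertainty is equivalent to choosing uniformly among 3.3 options.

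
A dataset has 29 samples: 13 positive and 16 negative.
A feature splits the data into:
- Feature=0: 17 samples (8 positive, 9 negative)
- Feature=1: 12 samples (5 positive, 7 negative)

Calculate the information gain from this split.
0.0021 bits

Information Gain = H(Y) - H(Y|Feature)

Before split:
P(positive) = 13/29 = 0.4483
H(Y) = 0.9923 bits

After split:
Feature=0: H = 0.9975 bits (weight = 17/29)
Feature=1: H = 0.9799 bits (weight = 12/29)
H(Y|Feature) = (17/29)×0.9975 + (12/29)×0.9799 = 0.9902 bits

Information Gain = 0.9923 - 0.9902 = 0.0021 bits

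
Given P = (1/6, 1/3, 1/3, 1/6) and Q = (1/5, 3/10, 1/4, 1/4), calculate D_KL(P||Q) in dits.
0.0144 dits

KL divergence: D_KL(P||Q) = Σ p(x) log(p(x)/q(x))

Computing term by term:
  x=0: 1/6 × log_10[(1/6)/(1/5)] = 1/6 × -0.0792 = -0.0132
  x=1: 1/3 × log_10[(1/3)/(3/10)] = 1/3 × 0.0458 = 0.0153
  x=2: 1/3 × log_10[(1/3)/(1/4)] = 1/3 × 0.1249 = 0.0416
  x=3: 1/6 × log_10[(1/6)/(1/4)] = 1/6 × -0.1761 = -0.0293

D_KL(P||Q) = 0.0144 dits

Note: KL divergence is always non-negative and equals 0 iff P = Q.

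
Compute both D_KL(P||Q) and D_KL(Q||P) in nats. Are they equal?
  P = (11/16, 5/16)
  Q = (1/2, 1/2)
D_KL(P||Q) = 0.0721, D_KL(Q||P) = 0.0758

KL divergence is not symmetric: D_KL(P||Q) ≠ D_KL(Q||P) in general.

D_KL(P||Q) = 0.0721 nats
D_KL(Q||P) = 0.0758 nats

No, they are not equal!

This asymmetry is why KL divergence is not a true distance metric.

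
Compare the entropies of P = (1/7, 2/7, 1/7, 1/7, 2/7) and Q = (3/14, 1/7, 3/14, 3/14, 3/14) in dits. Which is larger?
Q

Computing entropies in dits:
H(P) = 0.6731
H(Q) = 0.6942

Distribution Q has higher entropy.

Intuition: The distribution closer to uniform (more spread out) has higher entropy.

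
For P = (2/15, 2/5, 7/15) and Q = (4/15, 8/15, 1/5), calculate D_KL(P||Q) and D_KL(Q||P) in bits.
D_KL(P||Q) = 0.2711, D_KL(Q||P) = 0.2435

KL divergence is not symmetric: D_KL(P||Q) ≠ D_KL(Q||P) in general.

D_KL(P||Q) = 0.2711 bits
D_KL(Q||P) = 0.2435 bits

No, they are not equal!

This asymmetry is why KL divergence is not a true distance metric.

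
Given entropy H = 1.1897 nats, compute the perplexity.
3.2861

Perplexity is e^H (or exp(H) for natural log).

H = 1.1897 nats
Perplexity = e^1.1897 = 3.2861

Interpretation: The model's uncertainty is equivalent to choosing uniformly among 3.3 options.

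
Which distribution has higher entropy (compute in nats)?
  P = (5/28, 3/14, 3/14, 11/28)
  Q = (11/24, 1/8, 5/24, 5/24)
P

Computing entropies in nats:
H(P) = 1.3349
H(Q) = 1.2711

Distribution P has higher entropy.

Intuition: The distribution closer to uniform (more spread out) has higher entropy.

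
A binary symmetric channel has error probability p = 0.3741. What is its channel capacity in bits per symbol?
0.0462 bits

For a binary symmetric channel (BSC) with error probability p:
Capacity C = 1 - H(p) bits per symbol

where H(p) = -p log₂(p) - (1-p) log₂(1-p) is the binary entropy function.

H(0.3741) = 0.9538 bits
C = 1 - 0.9538 = 0.0462 bits per symbol

This means we can reliably transmit up to 0.0462 bits of information per channel use.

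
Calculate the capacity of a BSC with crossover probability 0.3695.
0.0497 bits

For a binary symmetric channel (BSC) with error probability p:
Capacity C = 1 - H(p) bits per symbol

where H(p) = -p log₂(p) - (1-p) log₂(1-p) is the binary entropy function.

H(0.3695) = 0.9503 bits
C = 1 - 0.9503 = 0.0497 bits per symbol

This means we can reliably transmit up to 0.0497 bits of information per channel use.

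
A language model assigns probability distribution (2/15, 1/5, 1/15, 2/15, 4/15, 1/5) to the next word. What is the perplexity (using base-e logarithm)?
5.5516

Perplexity is e^H (or exp(H) for natural log).

First, H = -Σ p log p = 1.7141 nats
Perplexity = e^1.7141 = 5.5516

Interpretation: The model's uncertainty is equivalent to choosing uniformly among 5.6 options.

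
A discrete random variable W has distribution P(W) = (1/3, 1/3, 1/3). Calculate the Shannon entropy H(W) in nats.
1.0986 nats

Shannon entropy is H(X) = -Σ p(x) log p(x).

For P = (1/3, 1/3, 1/3):
H = -1/3 × log_e(1/3) -1/3 × log_e(1/3) -1/3 × log_e(1/3)
H = 1.0986 nats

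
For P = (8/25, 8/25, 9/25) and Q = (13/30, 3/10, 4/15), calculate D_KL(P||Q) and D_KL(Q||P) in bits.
D_KL(P||Q) = 0.0457, D_KL(Q||P) = 0.0462

KL divergence is not symmetric: D_KL(P||Q) ≠ D_KL(Q||P) in general.

D_KL(P||Q) = 0.0457 bits
D_KL(Q||P) = 0.0462 bits

No, they are not equal!

This asymmetry is why KL divergence is not a true distance metric.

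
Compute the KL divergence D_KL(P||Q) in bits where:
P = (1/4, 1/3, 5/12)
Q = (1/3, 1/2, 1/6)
0.2521 bits

KL divergence: D_KL(P||Q) = Σ p(x) log(p(x)/q(x))

Computing term by term:
  x=0: 1/4 × log_2[(1/4)/(1/3)] = 1/4 × -0.4150 = -0.1038
  x=1: 1/3 × log_2[(1/3)/(1/2)] = 1/3 × -0.5850 = -0.1950
  x=2: 5/12 × log_2[(5/12)/(1/6)] = 5/12 × 1.3219 = 0.5508

D_KL(P||Q) = 0.2521 bits

Note: KL divergence is always non-negative and equals 0 iff P = Q.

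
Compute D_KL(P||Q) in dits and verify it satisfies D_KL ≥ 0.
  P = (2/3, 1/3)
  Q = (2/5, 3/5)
0.0628 dits

KL divergence satisfies the Gibbs inequality: D_KL(P||Q) ≥ 0 for all distributions P, Q.

D_KL(P||Q) = Σ p(x) log(p(x)/q(x))
Term by term:
  x=0: 2/3 × log_10[(2/3)/(2/5)] = 0.1479
  x=1: 1/3 × log_10[(1/3)/(3/5)] = -0.0851
D_KL(P||Q) = 0.0628 dits

D_KL(P||Q) = 0.0628 ≥ 0 ✓

This non-negativity is a fundamental property: relative entropy cannot be negative because it measures how different Q is from P.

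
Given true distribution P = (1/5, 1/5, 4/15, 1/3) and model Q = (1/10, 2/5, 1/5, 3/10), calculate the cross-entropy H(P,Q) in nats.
1.4743 nats

Cross-entropy: H(P,Q) = -Σ p(x) log q(x)

Alternatively: H(P,Q) = H(P) + D_KL(P||Q)
H(P) = 1.3624 nats
D_KL(P||Q) = 0.1118 nats

H(P,Q) = 1.3624 + 0.1118 = 1.4743 nats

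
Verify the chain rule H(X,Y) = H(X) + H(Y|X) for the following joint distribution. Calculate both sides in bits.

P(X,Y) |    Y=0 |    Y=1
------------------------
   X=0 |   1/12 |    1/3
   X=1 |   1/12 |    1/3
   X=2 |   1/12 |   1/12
H(X,Y) = 2.2516, H(X) = 1.4834, H(Y|X) = 0.7683 (all in bits)

Chain rule: H(X,Y) = H(X) + H(Y|X)

Left side — joint entropy directly:
H(X,Y) = -Σ p(x,y) log p(x,y) = 2.2516 bits

Right side — compute H(Y|X) from the conditional distributions:
P(X) = (5/12, 5/12, 1/6), so H(X) = 1.4834 bits
H(Y|X) = Σ_x P(X=x) · H(Y|X=x):
  P(Y|X=0) = (1/5, 4/5), H(Y|X=0) = 0.7219, weight P(X=0) = 5/12
  P(Y|X=1) = (1/5, 4/5), H(Y|X=1) = 0.7219, weight P(X=1) = 5/12
  P(Y|X=2) = (1/2, 1/2), H(Y|X=2) = 1.0000, weight P(X=2) = 1/6
H(Y|X) = 0.7683 bits

H(X) + H(Y|X) = 1.4834 + 0.7683 = 2.2516 bits

Both sides equal 2.2516 bits. ✓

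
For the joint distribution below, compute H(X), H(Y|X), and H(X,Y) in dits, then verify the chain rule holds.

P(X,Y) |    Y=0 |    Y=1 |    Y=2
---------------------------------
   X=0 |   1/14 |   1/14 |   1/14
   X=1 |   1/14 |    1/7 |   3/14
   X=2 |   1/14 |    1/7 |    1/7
H(X,Y) = 0.9149, H(X) = 0.4608, H(Y|X) = 0.4541 (all in dits)

Chain rule: H(X,Y) = H(X) + H(Y|X)

Left side — joint entropy directly:
H(X,Y) = -Σ p(x,y) log p(x,y) = 0.9149 dits

Right side — compute H(Y|X) from the conditional distributions:
P(X) = (3/14, 3/7, 5/14), so H(X) = 0.4608 dits
H(Y|X) = Σ_x P(X=x) · H(Y|X=x):
  P(Y|X=0) = (1/3, 1/3, 1/3), H(Y|X=0) = 0.4771, weight P(X=0) = 3/14
  P(Y|X=1) = (1/6, 1/3, 1/2), H(Y|X=1) = 0.4392, weight P(X=1) = 3/7
  P(Y|X=2) = (1/5, 2/5, 2/5), H(Y|X=2) = 0.4581, weight P(X=2) = 5/14
H(Y|X) = 0.4541 dits

H(X) + H(Y|X) = 0.4608 + 0.4541 = 0.9149 dits

Both sides equal 0.9149 dits. ✓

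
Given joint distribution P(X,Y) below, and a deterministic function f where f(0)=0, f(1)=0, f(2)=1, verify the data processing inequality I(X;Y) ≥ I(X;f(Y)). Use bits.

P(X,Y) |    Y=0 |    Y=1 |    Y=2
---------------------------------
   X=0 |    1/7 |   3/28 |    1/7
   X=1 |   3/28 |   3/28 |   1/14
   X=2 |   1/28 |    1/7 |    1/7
I(X;Y) = 0.0660, I(X;f(Y)) = 0.0184, inequality holds: 0.0660 ≥ 0.0184

Data Processing Inequality: For any Markov chain X → Y → Z, we have I(X;Y) ≥ I(X;Z).

Here Z = f(Y) is a deterministic function of Y, forming X → Y → Z.

Original I(X;Y) = 0.0660 bits

After applying f:
P(X,Z) where Z=f(Y):
- P(X,Z=0) = P(X,Y=0) + P(X,Y=1)
- P(X,Z=1) = P(X,Y=2)

I(X;Z) = I(X;f(Y)) = 0.0184 bits

Verification: 0.0660 ≥ 0.0184 ✓

Information cannot be created by processing; the function f can only lose information about X.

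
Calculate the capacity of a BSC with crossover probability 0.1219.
0.4652 bits

For a binary symmetric channel (BSC) with error probability p:
Capacity C = 1 - H(p) bits per symbol

where H(p) = -p log₂(p) - (1-p) log₂(1-p) is the binary entropy function.

H(0.1219) = 0.5348 bits
C = 1 - 0.5348 = 0.4652 bits per symbol

This means we can reliably transmit up to 0.4652 bits of information per channel use.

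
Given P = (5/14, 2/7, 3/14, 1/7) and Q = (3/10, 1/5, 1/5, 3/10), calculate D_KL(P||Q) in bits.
0.1053 bits

KL divergence: D_KL(P||Q) = Σ p(x) log(p(x)/q(x))

Computing term by term:
  x=0: 5/14 × log_2[(5/14)/(3/10)] = 5/14 × 0.2515 = 0.0898
  x=1: 2/7 × log_2[(2/7)/(1/5)] = 2/7 × 0.5146 = 0.1470
  x=2: 3/14 × log_2[(3/14)/(1/5)] = 3/14 × 0.0995 = 0.0213
  x=3: 1/7 × log_2[(1/7)/(3/10)] = 1/7 × -1.0704 = -0.1529

D_KL(P||Q) = 0.1053 bits

Note: KL divergence is always non-negative and equals 0 iff P = Q.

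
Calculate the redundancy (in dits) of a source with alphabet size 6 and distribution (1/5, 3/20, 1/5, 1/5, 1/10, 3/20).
0.0116 dits

Redundancy measures how far a source is from maximum entropy:
R = H_max - H(X)

Maximum entropy for 6 symbols: H_max = log_10(6) = 0.7782 dits
Actual entropy: H(X) = 0.7666 dits
Redundancy: R = 0.7782 - 0.7666 = 0.0116 dits

This redundancy represents potential for compression: the source could be compressed by 0.0116 dits per symbol.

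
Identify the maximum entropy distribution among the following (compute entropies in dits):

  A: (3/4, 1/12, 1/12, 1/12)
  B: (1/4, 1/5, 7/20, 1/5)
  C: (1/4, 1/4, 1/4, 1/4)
C

For a discrete distribution over n outcomes, entropy is maximized by the uniform distribution.

Computing entropies:
H(A) = 0.3635 dits
H(B) = 0.5897 dits
H(C) = 0.6021 dits

The uniform distribution (where all probabilities equal 1/4) achieves the maximum entropy of log_10(4) = 0.6021 dits.

Distribution C has the highest entropy.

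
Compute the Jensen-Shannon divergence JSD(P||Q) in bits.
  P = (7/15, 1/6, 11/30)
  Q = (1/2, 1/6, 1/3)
0.0010 bits

Jensen-Shannon divergence is:
JSD(P||Q) = 0.5 × D_KL(P||M) + 0.5 × D_KL(Q||M)
where M = 0.5 × (P + Q) is the mixture distribution.

M = 0.5 × (7/15, 1/6, 11/30) + 0.5 × (1/2, 1/6, 1/3) = (0.483333, 1/6, 7/20)

D_KL(P||M) = 0.0010 bits
D_KL(Q||M) = 0.0010 bits

JSD(P||Q) = 0.5 × 0.0010 + 0.5 × 0.0010 = 0.0010 bits

Unlike KL divergence, JSD is symmetric and bounded: 0 ≤ JSD ≤ log(2).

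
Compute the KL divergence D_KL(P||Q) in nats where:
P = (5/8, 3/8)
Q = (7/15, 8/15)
0.0505 nats

KL divergence: D_KL(P||Q) = Σ p(x) log(p(x)/q(x))

Computing term by term:
  x=0: 5/8 × log_e[(5/8)/(7/15)] = 5/8 × 0.2921 = 0.1826
  x=1: 3/8 × log_e[(3/8)/(8/15)] = 3/8 × -0.3522 = -0.1321

D_KL(P||Q) = 0.0505 nats

Note: KL divergence is always non-negative and equals 0 iff P = Q.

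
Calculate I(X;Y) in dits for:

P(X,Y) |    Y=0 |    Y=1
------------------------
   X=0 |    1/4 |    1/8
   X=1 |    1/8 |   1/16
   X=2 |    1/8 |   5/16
0.0319 dits

Mutual information: I(X;Y) = H(X) + H(Y) - H(X,Y)

Marginals:
P(X) = (3/8, 3/16, 7/16), H(X) = 0.4531 dits
P(Y) = (1/2, 1/2), H(Y) = 0.3010 dits

Joint entropy: H(X,Y) = 0.7223 dits

I(X;Y) = 0.4531 + 0.3010 - 0.7223 = 0.0319 dits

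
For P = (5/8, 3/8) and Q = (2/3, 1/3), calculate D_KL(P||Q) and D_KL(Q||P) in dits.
D_KL(P||Q) = 0.0017, D_KL(Q||P) = 0.0016

KL divergence is not symmetric: D_KL(P||Q) ≠ D_KL(Q||P) in general.

D_KL(P||Q) = 0.0017 dits
D_KL(Q||P) = 0.0016 dits

No, they are not equal!

This asymmetry is why KL divergence is not a true distance metric.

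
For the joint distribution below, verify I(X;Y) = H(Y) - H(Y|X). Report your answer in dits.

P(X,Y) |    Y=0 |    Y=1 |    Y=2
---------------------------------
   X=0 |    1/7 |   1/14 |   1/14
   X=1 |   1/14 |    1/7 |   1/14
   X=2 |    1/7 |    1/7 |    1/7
I(X;Y) = 0.0123 dits

Mutual information has multiple equivalent forms:
- I(X;Y) = H(X) - H(X|Y)
- I(X;Y) = H(Y) - H(Y|X)
- I(X;Y) = H(X) + H(Y) - H(X,Y)

Computing all quantities:
H(X) = 0.4686, H(Y) = 0.4748, H(X,Y) = 0.9311
H(X|Y) = 0.4563, H(Y|X) = 0.4625

Verification:
H(X) - H(X|Y) = 0.4686 - 0.4563 = 0.0123
H(Y) - H(Y|X) = 0.4748 - 0.4625 = 0.0123
H(X) + H(Y) - H(X,Y) = 0.4686 + 0.4748 - 0.9311 = 0.0123

All forms give I(X;Y) = 0.0123 dits. ✓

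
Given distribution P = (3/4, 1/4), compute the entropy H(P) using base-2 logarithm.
0.8113 bits

Shannon entropy is H(X) = -Σ p(x) log p(x).

For P = (3/4, 1/4):
H = -3/4 × log_2(3/4) -1/4 × log_2(1/4)
H = 0.8113 bits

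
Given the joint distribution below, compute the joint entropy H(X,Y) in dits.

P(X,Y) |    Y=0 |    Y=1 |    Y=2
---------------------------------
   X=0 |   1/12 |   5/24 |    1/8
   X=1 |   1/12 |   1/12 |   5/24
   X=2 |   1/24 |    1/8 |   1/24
0.8944 dits

Joint entropy is H(X,Y) = -Σ_{x,y} p(x,y) log p(x,y).

Summing over all non-zero entries:
H(X,Y) = -[1/12·log_10(1/12) + 5/24·log_10(5/24) + 1/8·log_10(1/8) + 1/12·log_10(1/12) + 1/12·log_10(1/12) + 5/24·log_10(5/24) + 1/24·log_10(1/24) + 1/8·log_10(1/8) + 1/24·log_10(1/24)]
H(X,Y) = 0.8944 dits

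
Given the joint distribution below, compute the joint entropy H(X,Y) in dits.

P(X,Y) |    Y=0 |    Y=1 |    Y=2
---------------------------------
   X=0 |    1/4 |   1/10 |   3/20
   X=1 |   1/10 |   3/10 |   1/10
0.7310 dits

Joint entropy is H(X,Y) = -Σ_{x,y} p(x,y) log p(x,y).

Summing over all non-zero entries:
H(X,Y) = -[1/4·log_10(1/4) + 1/10·log_10(1/10) + 3/20·log_10(3/20) + 1/10·log_10(1/10) + 3/10·log_10(3/10) + 1/10·log_10(1/10)]
H(X,Y) = 0.7310 dits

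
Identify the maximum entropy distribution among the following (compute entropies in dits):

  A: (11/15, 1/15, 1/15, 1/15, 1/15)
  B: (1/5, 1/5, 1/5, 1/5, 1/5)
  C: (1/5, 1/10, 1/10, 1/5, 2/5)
B

For a discrete distribution over n outcomes, entropy is maximized by the uniform distribution.

Computing entropies:
H(A) = 0.4124 dits
H(B) = 0.6990 dits
H(C) = 0.6388 dits

The uniform distribution (where all probabilities equal 1/5) achieves the maximum entropy of log_10(5) = 0.6990 dits.

Distribution B has the highest entropy.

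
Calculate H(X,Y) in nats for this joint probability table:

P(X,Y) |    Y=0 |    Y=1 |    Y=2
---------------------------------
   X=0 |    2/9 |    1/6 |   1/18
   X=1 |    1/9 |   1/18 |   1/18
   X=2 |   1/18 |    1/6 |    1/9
2.0621 nats

Joint entropy is H(X,Y) = -Σ_{x,y} p(x,y) log p(x,y).

Summing over all non-zero entries:
H(X,Y) = -[2/9·log_e(2/9) + 1/6·log_e(1/6) + 1/18·log_e(1/18) + 1/9·log_e(1/9) + 1/18·log_e(1/18) + 1/18·log_e(1/18) + 1/18·log_e(1/18) + 1/6·log_e(1/6) + 1/9·log_e(1/9)]
H(X,Y) = 2.0621 nats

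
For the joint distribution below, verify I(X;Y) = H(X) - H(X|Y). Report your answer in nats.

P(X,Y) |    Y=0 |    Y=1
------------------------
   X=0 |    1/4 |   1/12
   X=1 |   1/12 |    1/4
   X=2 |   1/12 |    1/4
I(X;Y) = 0.1169 nats

Mutual information has multiple equivalent forms:
- I(X;Y) = H(X) - H(X|Y)
- I(X;Y) = H(Y) - H(Y|X)
- I(X;Y) = H(X) + H(Y) - H(X,Y)

Computing all quantities:
H(X) = 1.0986, H(Y) = 0.6792, H(X,Y) = 1.6609
H(X|Y) = 0.9818, H(Y|X) = 0.5623

Verification:
H(X) - H(X|Y) = 1.0986 - 0.9818 = 0.1169
H(Y) - H(Y|X) = 0.6792 - 0.5623 = 0.1169
H(X) + H(Y) - H(X,Y) = 1.0986 + 0.6792 - 1.6609 = 0.1169

All forms give I(X;Y) = 0.1169 nats. ✓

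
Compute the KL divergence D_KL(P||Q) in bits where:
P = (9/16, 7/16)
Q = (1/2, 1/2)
0.0113 bits

KL divergence: D_KL(P||Q) = Σ p(x) log(p(x)/q(x))

Computing term by term:
  x=0: 9/16 × log_2[(9/16)/(1/2)] = 9/16 × 0.1699 = 0.0956
  x=1: 7/16 × log_2[(7/16)/(1/2)] = 7/16 × -0.1926 = -0.0843

D_KL(P||Q) = 0.0113 bits

Note: KL divergence is always non-negative and equals 0 iff P = Q.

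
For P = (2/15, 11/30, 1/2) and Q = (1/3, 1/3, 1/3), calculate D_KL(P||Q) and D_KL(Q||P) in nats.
D_KL(P||Q) = 0.1155, D_KL(Q||P) = 0.1385

KL divergence is not symmetric: D_KL(P||Q) ≠ D_KL(Q||P) in general.

D_KL(P||Q) = 0.1155 nats
D_KL(Q||P) = 0.1385 nats

No, they are not equal!

This asymmetry is why KL divergence is not a true distance metric.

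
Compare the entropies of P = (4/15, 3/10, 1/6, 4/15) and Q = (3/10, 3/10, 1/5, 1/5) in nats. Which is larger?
Q

Computing entropies in nats:
H(P) = 1.3648
H(Q) = 1.3662

Distribution Q has higher entropy.

Intuition: The distribution closer to uniform (more spread out) has higher entropy.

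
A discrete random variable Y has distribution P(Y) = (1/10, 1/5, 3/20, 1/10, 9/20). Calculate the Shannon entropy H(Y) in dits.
0.6194 dits

Shannon entropy is H(X) = -Σ p(x) log p(x).

For P = (1/10, 1/5, 3/20, 1/10, 9/20):
H = -1/10 × log_10(1/10) -1/5 × log_10(1/5) -3/20 × log_10(3/20) -1/10 × log_10(1/10) -9/20 × log_10(9/20)
H = 0.6194 dits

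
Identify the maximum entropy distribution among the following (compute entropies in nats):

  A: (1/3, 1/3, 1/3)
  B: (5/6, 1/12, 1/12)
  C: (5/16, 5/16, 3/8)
A

For a discrete distribution over n outcomes, entropy is maximized by the uniform distribution.

Computing entropies:
H(A) = 1.0986 nats
H(B) = 0.5661 nats
H(C) = 1.0948 nats

The uniform distribution (where all probabilities equal 1/3) achieves the maximum entropy of log_e(3) = 1.0986 nats.

Distribution A has the highest entropy.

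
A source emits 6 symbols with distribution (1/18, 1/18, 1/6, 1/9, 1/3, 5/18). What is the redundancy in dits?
0.0894 dits

Redundancy measures how far a source is from maximum entropy:
R = H_max - H(X)

Maximum entropy for 6 symbols: H_max = log_10(6) = 0.7782 dits
Actual entropy: H(X) = 0.6888 dits
Redundancy: R = 0.7782 - 0.6888 = 0.0894 dits

This redundancy represents potential for compression: the source could be compressed by 0.0894 dits per symbol.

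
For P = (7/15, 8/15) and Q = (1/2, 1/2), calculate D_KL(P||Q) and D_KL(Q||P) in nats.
D_KL(P||Q) = 0.0022, D_KL(Q||P) = 0.0022

KL divergence is not symmetric: D_KL(P||Q) ≠ D_KL(Q||P) in general.

D_KL(P||Q) = 0.0022 nats
D_KL(Q||P) = 0.0022 nats

In this case they happen to be equal (to 4 decimal places).

This asymmetry is why KL divergence is not a true distance metric.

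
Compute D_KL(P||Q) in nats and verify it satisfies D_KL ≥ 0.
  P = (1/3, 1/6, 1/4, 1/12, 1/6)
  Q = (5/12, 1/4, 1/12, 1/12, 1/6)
0.1327 nats

KL divergence satisfies the Gibbs inequality: D_KL(P||Q) ≥ 0 for all distributions P, Q.

D_KL(P||Q) = Σ p(x) log(p(x)/q(x))
Term by term:
  x=0: 1/3 × log_e[(1/3)/(5/12)] = -0.0744
  x=1: 1/6 × log_e[(1/6)/(1/4)] = -0.0676
  x=2: 1/4 × log_e[(1/4)/(1/12)] = 0.2747
  x=3: 1/12 × log_e[(1/12)/(1/12)] = 0.0000
  x=4: 1/6 × log_e[(1/6)/(1/6)] = 0.0000
D_KL(P||Q) = 0.1327 nats

D_KL(P||Q) = 0.1327 ≥ 0 ✓

This non-negativity is a fundamental property: relative entropy cannot be negative because it measures how different Q is from P.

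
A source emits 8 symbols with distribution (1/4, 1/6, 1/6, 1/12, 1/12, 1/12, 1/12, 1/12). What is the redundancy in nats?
0.1002 nats

Redundancy measures how far a source is from maximum entropy:
R = H_max - H(X)

Maximum entropy for 8 symbols: H_max = log_e(8) = 2.0794 nats
Actual entropy: H(X) = 1.9792 nats
Redundancy: R = 2.0794 - 1.9792 = 0.1002 nats

This redundancy represents potential for compression: the source could be compressed by 0.1002 nats per symbol.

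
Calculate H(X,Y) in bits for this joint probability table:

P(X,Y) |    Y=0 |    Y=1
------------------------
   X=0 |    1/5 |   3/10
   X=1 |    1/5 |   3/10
1.9710 bits

Joint entropy is H(X,Y) = -Σ_{x,y} p(x,y) log p(x,y).

Summing over all non-zero entries:
H(X,Y) = -[1/5·log_2(1/5) + 3/10·log_2(3/10) + 1/5·log_2(1/5) + 3/10·log_2(3/10)]
H(X,Y) = 1.9710 bits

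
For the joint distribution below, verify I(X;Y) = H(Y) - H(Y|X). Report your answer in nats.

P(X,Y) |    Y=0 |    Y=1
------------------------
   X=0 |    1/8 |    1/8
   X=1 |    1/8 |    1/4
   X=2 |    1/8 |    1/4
I(X;Y) = 0.0109 nats

Mutual information has multiple equivalent forms:
- I(X;Y) = H(X) - H(X|Y)
- I(X;Y) = H(Y) - H(Y|X)
- I(X;Y) = H(X) + H(Y) - H(X,Y)

Computing all quantities:
H(X) = 1.0822, H(Y) = 0.6616, H(X,Y) = 1.7329
H(X|Y) = 1.0713, H(Y|X) = 0.6507

Verification:
H(X) - H(X|Y) = 1.0822 - 1.0713 = 0.0109
H(Y) - H(Y|X) = 0.6616 - 0.6507 = 0.0109
H(X) + H(Y) - H(X,Y) = 1.0822 + 0.6616 - 1.7329 = 0.0109

All forms give I(X;Y) = 0.0109 nats. ✓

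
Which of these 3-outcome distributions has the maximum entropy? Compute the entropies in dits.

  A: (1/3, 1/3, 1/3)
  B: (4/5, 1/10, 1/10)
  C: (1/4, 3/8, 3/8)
A

For a discrete distribution over n outcomes, entropy is maximized by the uniform distribution.

Computing entropies:
H(A) = 0.4771 dits
H(B) = 0.2775 dits
H(C) = 0.4700 dits

The uniform distribution (where all probabilities equal 1/3) achieves the maximum entropy of log_10(3) = 0.4771 dits.

Distribution A has the highest entropy.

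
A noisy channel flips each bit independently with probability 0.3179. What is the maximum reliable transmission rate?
0.0979 bits

For a binary symmetric channel (BSC) with error probability p:
Capacity C = 1 - H(p) bits per symbol

where H(p) = -p log₂(p) - (1-p) log₂(1-p) is the binary entropy function.

H(0.3179) = 0.9021 bits
C = 1 - 0.9021 = 0.0979 bits per symbol

This means we can reliably transmit up to 0.0979 bits of information per channel use.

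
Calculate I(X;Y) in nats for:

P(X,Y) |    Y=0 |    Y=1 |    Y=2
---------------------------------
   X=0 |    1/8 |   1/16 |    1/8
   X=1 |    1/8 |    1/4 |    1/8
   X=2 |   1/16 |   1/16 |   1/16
0.0393 nats

Mutual information: I(X;Y) = H(X) + H(Y) - H(X,Y)

Marginals:
P(X) = (5/16, 1/2, 3/16), H(X) = 1.0239 nats
P(Y) = (5/16, 3/8, 5/16), H(Y) = 1.0948 nats

Joint entropy: H(X,Y) = 2.0794 nats

I(X;Y) = 1.0239 + 1.0948 - 2.0794 = 0.0393 nats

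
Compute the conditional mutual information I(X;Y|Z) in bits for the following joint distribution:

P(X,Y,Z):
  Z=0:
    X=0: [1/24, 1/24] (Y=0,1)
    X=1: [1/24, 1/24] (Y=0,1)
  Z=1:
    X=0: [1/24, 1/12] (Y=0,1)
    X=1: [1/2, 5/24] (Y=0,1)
0.0445 bits

Conditional mutual information: I(X;Y|Z) = H(X|Z) + H(Y|Z) - H(X,Y|Z)

H(Z) = 0.6500
H(X,Z) = 1.3249 → H(X|Z) = 0.6749
H(Y,Z) = 1.5951 → H(Y|Z) = 0.9451
H(X,Y,Z) = 2.2254 → H(X,Y|Z) = 1.5754

I(X;Y|Z) = 0.6749 + 0.9451 - 1.5754 = 0.0445 bits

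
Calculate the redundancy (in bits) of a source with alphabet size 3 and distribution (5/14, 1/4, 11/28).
0.0249 bits

Redundancy measures how far a source is from maximum entropy:
R = H_max - H(X)

Maximum entropy for 3 symbols: H_max = log_2(3) = 1.5850 bits
Actual entropy: H(X) = 1.5601 bits
Redundancy: R = 1.5850 - 1.5601 = 0.0249 bits

This redundancy represents potential for compression: the source could be compressed by 0.0249 bits per symbol.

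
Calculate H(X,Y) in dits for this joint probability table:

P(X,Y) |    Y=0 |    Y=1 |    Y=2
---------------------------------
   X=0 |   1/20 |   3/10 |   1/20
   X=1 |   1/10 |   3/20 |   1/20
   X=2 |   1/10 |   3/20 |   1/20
0.8642 dits

Joint entropy is H(X,Y) = -Σ_{x,y} p(x,y) log p(x,y).

Summing over all non-zero entries:
H(X,Y) = -[1/20·log_10(1/20) + 3/10·log_10(3/10) + 1/20·log_10(1/20) + 1/10·log_10(1/10) + 3/20·log_10(3/20) + 1/20·log_10(1/20) + 1/10·log_10(1/10) + 3/20·log_10(3/20) + 1/20·log_10(1/20)]
H(X,Y) = 0.8642 dits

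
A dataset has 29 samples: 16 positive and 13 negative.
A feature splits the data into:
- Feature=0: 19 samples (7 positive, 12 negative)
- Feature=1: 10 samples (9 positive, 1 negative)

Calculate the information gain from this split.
0.2085 bits

Information Gain = H(Y) - H(Y|Feature)

Before split:
P(positive) = 16/29 = 0.5517
H(Y) = 0.9923 bits

After split:
Feature=0: H = 0.9495 bits (weight = 19/29)
Feature=1: H = 0.4690 bits (weight = 10/29)
H(Y|Feature) = (19/29)×0.9495 + (10/29)×0.4690 = 0.7838 bits

Information Gain = 0.9923 - 0.7838 = 0.2085 bits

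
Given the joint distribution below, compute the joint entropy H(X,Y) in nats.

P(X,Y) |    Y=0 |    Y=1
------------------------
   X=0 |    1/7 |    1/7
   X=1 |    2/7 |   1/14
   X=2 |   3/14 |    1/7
1.7105 nats

Joint entropy is H(X,Y) = -Σ_{x,y} p(x,y) log p(x,y).

Summing over all non-zero entries:
H(X,Y) = -[1/7·log_e(1/7) + 1/7·log_e(1/7) + 2/7·log_e(2/7) + 1/14·log_e(1/14) + 3/14·log_e(3/14) + 1/7·log_e(1/7)]
H(X,Y) = 1.7105 nats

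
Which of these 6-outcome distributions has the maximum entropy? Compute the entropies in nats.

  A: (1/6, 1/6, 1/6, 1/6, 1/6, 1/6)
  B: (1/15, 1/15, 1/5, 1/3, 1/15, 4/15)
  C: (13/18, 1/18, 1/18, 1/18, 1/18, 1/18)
A

For a discrete distribution over n outcomes, entropy is maximized by the uniform distribution.

Computing entropies:
H(A) = 1.7918 nats
H(B) = 1.5822 nats
H(C) = 1.0379 nats

The uniform distribution (where all probabilities equal 1/6) achieves the maximum entropy of log_e(6) = 1.7918 nats.

Distribution A has the highest entropy.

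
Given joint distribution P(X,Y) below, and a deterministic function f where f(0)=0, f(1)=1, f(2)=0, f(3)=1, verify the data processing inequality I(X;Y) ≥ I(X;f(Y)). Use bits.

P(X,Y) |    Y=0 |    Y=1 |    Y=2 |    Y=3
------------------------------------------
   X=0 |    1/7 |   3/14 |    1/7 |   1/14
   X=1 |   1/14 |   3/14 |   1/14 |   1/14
I(X;Y) = 0.0202, I(X;f(Y)) = 0.0202, inequality holds: 0.0202 ≥ 0.0202

Data Processing Inequality: For any Markov chain X → Y → Z, we have I(X;Y) ≥ I(X;Z).

Here Z = f(Y) is a deterministic function of Y, forming X → Y → Z.

Original I(X;Y) = 0.0202 bits

After applying f:
P(X,Z) where Z=f(Y):
- P(X,Z=0) = P(X,Y=0) + P(X,Y=2)
- P(X,Z=1) = P(X,Y=1) + P(X,Y=3)

I(X;Z) = I(X;f(Y)) = 0.0202 bits

Verification: 0.0202 ≥ 0.0202 ✓

Information cannot be created by processing; the function f can only lose information about X.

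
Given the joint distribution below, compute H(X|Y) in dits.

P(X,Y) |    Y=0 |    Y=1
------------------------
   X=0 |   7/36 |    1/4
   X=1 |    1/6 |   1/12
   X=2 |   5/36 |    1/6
0.4562 dits

Using the chain rule: H(X|Y) = H(X,Y) - H(Y)

First, compute H(X,Y) = 0.7572 dits

Marginal P(Y) = (1/2, 1/2)
H(Y) = 0.3010 dits

H(X|Y) = H(X,Y) - H(Y) = 0.7572 - 0.3010 = 0.4562 dits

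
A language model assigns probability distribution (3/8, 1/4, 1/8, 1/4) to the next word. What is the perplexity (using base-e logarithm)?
3.7467

Perplexity is e^H (or exp(H) for natural log).

First, H = -Σ p log p = 1.3209 nats
Perplexity = e^1.3209 = 3.7467

Interpretation: The model's uncertainty is equivalent to choosing uniformly among 3.7 options.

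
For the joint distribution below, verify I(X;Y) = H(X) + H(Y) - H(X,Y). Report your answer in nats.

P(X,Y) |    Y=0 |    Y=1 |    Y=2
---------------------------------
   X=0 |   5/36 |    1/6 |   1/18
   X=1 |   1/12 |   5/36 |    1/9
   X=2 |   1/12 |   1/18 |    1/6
I(X;Y) = 0.0675 nats

Mutual information has multiple equivalent forms:
- I(X;Y) = H(X) - H(X|Y)
- I(X;Y) = H(Y) - H(Y|X)
- I(X;Y) = H(X) + H(Y) - H(X,Y)

Computing all quantities:
H(X) = 1.0963, H(Y) = 1.0963, H(X,Y) = 2.1250
H(X|Y) = 1.0288, H(Y|X) = 1.0288

Verification:
H(X) - H(X|Y) = 1.0963 - 1.0288 = 0.0675
H(Y) - H(Y|X) = 1.0963 - 1.0288 = 0.0675
H(X) + H(Y) - H(X,Y) = 1.0963 + 1.0963 - 2.1250 = 0.0675

All forms give I(X;Y) = 0.0675 nats. ✓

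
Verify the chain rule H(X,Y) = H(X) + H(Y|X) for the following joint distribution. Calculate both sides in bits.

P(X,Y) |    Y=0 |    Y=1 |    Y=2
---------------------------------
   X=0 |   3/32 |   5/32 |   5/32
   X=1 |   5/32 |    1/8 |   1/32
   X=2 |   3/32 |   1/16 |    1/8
H(X,Y) = 3.0519, H(X) = 1.5671, H(Y|X) = 1.4849 (all in bits)

Chain rule: H(X,Y) = H(X) + H(Y|X)

Left side — joint entropy directly:
H(X,Y) = -Σ p(x,y) log p(x,y) = 3.0519 bits

Right side — compute H(Y|X) from the conditional distributions:
P(X) = (13/32, 5/16, 9/32), so H(X) = 1.5671 bits
H(Y|X) = Σ_x P(X=x) · H(Y|X=x):
  P(Y|X=0) = (3/13, 5/13, 5/13), H(Y|X=0) = 1.5486, weight P(X=0) = 13/32
  P(Y|X=1) = (1/2, 2/5, 1/10), H(Y|X=1) = 1.3610, weight P(X=1) = 5/16
  P(Y|X=2) = (1/3, 2/9, 4/9), H(Y|X=2) = 1.5305, weight P(X=2) = 9/32
H(Y|X) = 1.4849 bits

H(X) + H(Y|X) = 1.5671 + 1.4849 = 3.0519 bits

Both sides equal 3.0519 bits. ✓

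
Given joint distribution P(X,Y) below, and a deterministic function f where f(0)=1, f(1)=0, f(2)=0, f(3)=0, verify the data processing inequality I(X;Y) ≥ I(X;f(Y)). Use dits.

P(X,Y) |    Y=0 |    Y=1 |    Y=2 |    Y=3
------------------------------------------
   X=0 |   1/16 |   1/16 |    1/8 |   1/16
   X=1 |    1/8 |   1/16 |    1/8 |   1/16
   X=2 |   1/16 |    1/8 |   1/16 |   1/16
I(X;Y) = 0.0171, I(X;f(Y)) = 0.0047, inequality holds: 0.0171 ≥ 0.0047

Data Processing Inequality: For any Markov chain X → Y → Z, we have I(X;Y) ≥ I(X;Z).

Here Z = f(Y) is a deterministic function of Y, forming X → Y → Z.

Original I(X;Y) = 0.0171 dits

After applying f:
P(X,Z) where Z=f(Y):
- P(X,Z=0) = P(X,Y=1) + P(X,Y=2) + P(X,Y=3)
- P(X,Z=1) = P(X,Y=0)

I(X;Z) = I(X;f(Y)) = 0.0047 dits

Verification: 0.0171 ≥ 0.0047 ✓

Information cannot be created by processing; the function f can only lose information about X.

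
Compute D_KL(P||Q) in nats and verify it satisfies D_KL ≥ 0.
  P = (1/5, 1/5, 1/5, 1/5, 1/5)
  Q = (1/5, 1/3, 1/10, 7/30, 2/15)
0.0867 nats

KL divergence satisfies the Gibbs inequality: D_KL(P||Q) ≥ 0 for all distributions P, Q.

D_KL(P||Q) = Σ p(x) log(p(x)/q(x))
Term by term:
  x=0: 1/5 × log_e[(1/5)/(1/5)] = 0.0000
  x=1: 1/5 × log_e[(1/5)/(1/3)] = -0.1022
  x=2: 1/5 × log_e[(1/5)/(1/10)] = 0.1386
  x=3: 1/5 × log_e[(1/5)/(7/30)] = -0.0308
  x=4: 1/5 × log_e[(1/5)/(2/15)] = 0.0811
D_KL(P||Q) = 0.0867 nats

D_KL(P||Q) = 0.0867 ≥ 0 ✓

This non-negativity is a fundamental property: relative entropy cannot be negative because it measures how different Q is from P.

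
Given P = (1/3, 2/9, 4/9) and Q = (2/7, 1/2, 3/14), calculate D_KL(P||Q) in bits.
0.2819 bits

KL divergence: D_KL(P||Q) = Σ p(x) log(p(x)/q(x))

Computing term by term:
  x=0: 1/3 × log_2[(1/3)/(2/7)] = 1/3 × 0.2224 = 0.0741
  x=1: 2/9 × log_2[(2/9)/(1/2)] = 2/9 × -1.1699 = -0.2600
  x=2: 4/9 × log_2[(4/9)/(3/14)] = 4/9 × 1.0525 = 0.4678

D_KL(P||Q) = 0.2819 bits

Note: KL divergence is always non-negative and equals 0 iff P = Q.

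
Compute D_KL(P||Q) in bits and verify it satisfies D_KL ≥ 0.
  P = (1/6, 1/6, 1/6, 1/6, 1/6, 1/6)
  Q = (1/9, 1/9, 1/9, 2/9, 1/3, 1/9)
0.1541 bits

KL divergence satisfies the Gibbs inequality: D_KL(P||Q) ≥ 0 for all distributions P, Q.

D_KL(P||Q) = Σ p(x) log(p(x)/q(x))
Term by term:
  x=0: 1/6 × log_2[(1/6)/(1/9)] = 0.0975
  x=1: 1/6 × log_2[(1/6)/(1/9)] = 0.0975
  x=2: 1/6 × log_2[(1/6)/(1/9)] = 0.0975
  x=3: 1/6 × log_2[(1/6)/(2/9)] = -0.0692
  x=4: 1/6 × log_2[(1/6)/(1/3)] = -0.1667
  x=5: 1/6 × log_2[(1/6)/(1/9)] = 0.0975
D_KL(P||Q) = 0.1541 bits

D_KL(P||Q) = 0.1541 ≥ 0 ✓

This non-negativity is a fundamental property: relative entropy cannot be negative because it measures how different Q is from P.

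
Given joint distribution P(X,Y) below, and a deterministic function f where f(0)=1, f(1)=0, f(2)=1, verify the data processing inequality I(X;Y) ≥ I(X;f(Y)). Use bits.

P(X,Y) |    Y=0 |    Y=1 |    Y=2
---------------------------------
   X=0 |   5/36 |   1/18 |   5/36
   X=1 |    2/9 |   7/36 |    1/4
I(X;Y) = 0.0145, I(X;f(Y)) = 0.0140, inequality holds: 0.0145 ≥ 0.0140

Data Processing Inequality: For any Markov chain X → Y → Z, we have I(X;Y) ≥ I(X;Z).

Here Z = f(Y) is a deterministic function of Y, forming X → Y → Z.

Original I(X;Y) = 0.0145 bits

After applying f:
P(X,Z) where Z=f(Y):
- P(X,Z=0) = P(X,Y=1)
- P(X,Z=1) = P(X,Y=0) + P(X,Y=2)

I(X;Z) = I(X;f(Y)) = 0.0140 bits

Verification: 0.0145 ≥ 0.0140 ✓

Information cannot be created by processing; the function f can only lose information about X.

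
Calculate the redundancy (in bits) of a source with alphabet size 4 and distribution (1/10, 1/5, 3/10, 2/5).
0.1536 bits

Redundancy measures how far a source is from maximum entropy:
R = H_max - H(X)

Maximum entropy for 4 symbols: H_max = log_2(4) = 2.0000 bits
Actual entropy: H(X) = 1.8464 bits
Redundancy: R = 2.0000 - 1.8464 = 0.1536 bits

This redundancy represents potential for compression: the source could be compressed by 0.1536 bits per symbol.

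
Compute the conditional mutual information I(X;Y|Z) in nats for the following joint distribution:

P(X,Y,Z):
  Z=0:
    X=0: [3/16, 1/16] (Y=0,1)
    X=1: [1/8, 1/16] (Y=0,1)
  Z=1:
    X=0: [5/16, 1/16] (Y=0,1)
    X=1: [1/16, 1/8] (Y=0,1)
0.0715 nats

Conditional mutual information: I(X;Y|Z) = H(X|Z) + H(Y|Z) - H(X,Y|Z)

H(Z) = 0.6853
H(X,Z) = 1.3421 → H(X|Z) = 0.6568
H(Y,Z) = 1.3051 → H(Y|Z) = 0.6198
H(X,Y,Z) = 1.8904 → H(X,Y|Z) = 1.2050

I(X;Y|Z) = 0.6568 + 0.6198 - 1.2050 = 0.0715 nats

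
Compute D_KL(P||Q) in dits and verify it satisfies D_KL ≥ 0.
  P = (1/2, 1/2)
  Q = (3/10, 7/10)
0.0379 dits

KL divergence satisfies the Gibbs inequality: D_KL(P||Q) ≥ 0 for all distributions P, Q.

D_KL(P||Q) = Σ p(x) log(p(x)/q(x))
Term by term:
  x=0: 1/2 × log_10[(1/2)/(3/10)] = 0.1109
  x=1: 1/2 × log_10[(1/2)/(7/10)] = -0.0731
D_KL(P||Q) = 0.0379 dits

D_KL(P||Q) = 0.0379 ≥ 0 ✓

This non-negativity is a fundamental property: relative entropy cannot be negative because it measures how different Q is from P.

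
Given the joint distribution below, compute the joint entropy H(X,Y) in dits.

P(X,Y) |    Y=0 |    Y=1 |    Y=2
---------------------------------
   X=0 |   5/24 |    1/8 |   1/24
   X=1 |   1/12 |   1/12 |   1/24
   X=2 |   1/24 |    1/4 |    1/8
0.8706 dits

Joint entropy is H(X,Y) = -Σ_{x,y} p(x,y) log p(x,y).

Summing over all non-zero entries:
H(X,Y) = -[5/24·log_10(5/24) + 1/8·log_10(1/8) + 1/24·log_10(1/24) + 1/12·log_10(1/12) + 1/12·log_10(1/12) + 1/24·log_10(1/24) + 1/24·log_10(1/24) + 1/4·log_10(1/4) + 1/8·log_10(1/8)]
H(X,Y) = 0.8706 dits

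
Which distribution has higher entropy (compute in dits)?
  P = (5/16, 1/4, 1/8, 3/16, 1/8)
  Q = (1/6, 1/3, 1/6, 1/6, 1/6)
Q

Computing entropies in dits:
H(P) = 0.6705
H(Q) = 0.6778

Distribution Q has higher entropy.

Intuition: The distribution closer to uniform (more spread out) has higher entropy.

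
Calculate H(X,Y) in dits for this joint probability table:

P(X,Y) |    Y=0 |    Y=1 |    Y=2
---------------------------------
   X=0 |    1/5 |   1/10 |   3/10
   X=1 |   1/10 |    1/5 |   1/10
0.7365 dits

Joint entropy is H(X,Y) = -Σ_{x,y} p(x,y) log p(x,y).

Summing over all non-zero entries:
H(X,Y) = -[1/5·log_10(1/5) + 1/10·log_10(1/10) + 3/10·log_10(3/10) + 1/10·log_10(1/10) + 1/5·log_10(1/5) + 1/10·log_10(1/10)]
H(X,Y) = 0.7365 dits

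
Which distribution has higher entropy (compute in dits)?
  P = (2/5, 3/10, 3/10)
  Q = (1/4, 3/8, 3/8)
P

Computing entropies in dits:
H(P) = 0.4729
H(Q) = 0.4700

Distribution P has higher entropy.

Intuition: The distribution closer to uniform (more spread out) has higher entropy.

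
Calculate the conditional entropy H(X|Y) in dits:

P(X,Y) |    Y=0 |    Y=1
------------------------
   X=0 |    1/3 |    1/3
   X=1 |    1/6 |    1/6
0.2764 dits

Using the chain rule: H(X|Y) = H(X,Y) - H(Y)

First, compute H(X,Y) = 0.5775 dits

Marginal P(Y) = (1/2, 1/2)
H(Y) = 0.3010 dits

H(X|Y) = H(X,Y) - H(Y) = 0.5775 - 0.3010 = 0.2764 dits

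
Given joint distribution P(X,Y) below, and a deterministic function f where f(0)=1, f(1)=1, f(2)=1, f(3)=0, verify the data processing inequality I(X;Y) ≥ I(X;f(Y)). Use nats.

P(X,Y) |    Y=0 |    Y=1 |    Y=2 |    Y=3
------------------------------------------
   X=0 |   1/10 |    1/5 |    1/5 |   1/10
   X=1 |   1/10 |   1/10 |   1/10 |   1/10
I(X;Y) = 0.0138, I(X;f(Y)) = 0.0051, inequality holds: 0.0138 ≥ 0.0051

Data Processing Inequality: For any Markov chain X → Y → Z, we have I(X;Y) ≥ I(X;Z).

Here Z = f(Y) is a deterministic function of Y, forming X → Y → Z.

Original I(X;Y) = 0.0138 nats

After applying f:
P(X,Z) where Z=f(Y):
- P(X,Z=0) = P(X,Y=3)
- P(X,Z=1) = P(X,Y=0) + P(X,Y=1) + P(X,Y=2)

I(X;Z) = I(X;f(Y)) = 0.0051 nats

Verification: 0.0138 ≥ 0.0051 ✓

Information cannot be created by processing; the function f can only lose information about X.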